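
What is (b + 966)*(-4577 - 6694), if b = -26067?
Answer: 282913371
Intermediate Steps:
(b + 966)*(-4577 - 6694) = (-26067 + 966)*(-4577 - 6694) = -25101*(-11271) = 282913371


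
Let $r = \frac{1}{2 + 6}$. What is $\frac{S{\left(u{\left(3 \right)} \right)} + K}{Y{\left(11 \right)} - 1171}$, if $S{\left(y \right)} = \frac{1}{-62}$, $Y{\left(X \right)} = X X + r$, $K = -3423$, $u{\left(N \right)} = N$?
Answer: $\frac{848908}{260369} \approx 3.2604$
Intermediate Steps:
$r = \frac{1}{8} \approx 0.125$
$Y{\left(X \right)} = \frac{1}{8} + X^{2}$ ($Y{\left(X \right)} = X X + \frac{1}{8} = X^{2} + \frac{1}{8} = \frac{1}{8} + X^{2}$)
$S{\left(y \right)} = - \frac{1}{62}$
$\frac{S{\left(u{\left(3 \right)} \right)} + K}{Y{\left(11 \right)} - 1171} = \frac{- \frac{1}{62} - 3423}{\left(\frac{1}{8} + 11^{2}\right) - 1171} = - \frac{212227}{62 \left(\left(\frac{1}{8} + 121\right) - 1171\right)} = - \frac{212227}{62 \left(\frac{969}{8} - 1171\right)} = - \frac{212227}{62 \left(- \frac{8399}{8}\right)} = \left(- \frac{212227}{62}\right) \left(- \frac{8}{8399}\right) = \frac{848908}{260369}$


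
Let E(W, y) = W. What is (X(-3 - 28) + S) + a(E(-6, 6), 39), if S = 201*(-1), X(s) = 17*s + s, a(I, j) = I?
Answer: -765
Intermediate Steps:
X(s) = 18*s
S = -201
(X(-3 - 28) + S) + a(E(-6, 6), 39) = (18*(-3 - 28) - 201) - 6 = (18*(-31) - 201) - 6 = (-558 - 201) - 6 = -759 - 6 = -765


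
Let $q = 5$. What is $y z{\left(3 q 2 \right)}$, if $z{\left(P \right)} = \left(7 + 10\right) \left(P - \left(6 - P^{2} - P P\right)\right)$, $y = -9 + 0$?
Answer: $-279072$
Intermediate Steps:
$y = -9$
$z{\left(P \right)} = -102 + 17 P + 34 P^{2}$ ($z{\left(P \right)} = 17 \left(P + \left(\left(P^{2} + P^{2}\right) - 6\right)\right) = 17 \left(P + \left(2 P^{2} - 6\right)\right) = 17 \left(P + \left(-6 + 2 P^{2}\right)\right) = 17 \left(-6 + P + 2 P^{2}\right) = -102 + 17 P + 34 P^{2}$)
$y z{\left(3 q 2 \right)} = - 9 \left(-102 + 17 \cdot 3 \cdot 5 \cdot 2 + 34 \left(3 \cdot 5 \cdot 2\right)^{2}\right) = - 9 \left(-102 + 17 \cdot 15 \cdot 2 + 34 \left(15 \cdot 2\right)^{2}\right) = - 9 \left(-102 + 17 \cdot 30 + 34 \cdot 30^{2}\right) = - 9 \left(-102 + 510 + 34 \cdot 900\right) = - 9 \left(-102 + 510 + 30600\right) = \left(-9\right) 31008 = -279072$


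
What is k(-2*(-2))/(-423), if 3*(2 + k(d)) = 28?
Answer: -22/1269 ≈ -0.017336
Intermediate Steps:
k(d) = 22/3 (k(d) = -2 + (⅓)*28 = -2 + 28/3 = 22/3)
k(-2*(-2))/(-423) = (22/3)/(-423) = -1/423*22/3 = -22/1269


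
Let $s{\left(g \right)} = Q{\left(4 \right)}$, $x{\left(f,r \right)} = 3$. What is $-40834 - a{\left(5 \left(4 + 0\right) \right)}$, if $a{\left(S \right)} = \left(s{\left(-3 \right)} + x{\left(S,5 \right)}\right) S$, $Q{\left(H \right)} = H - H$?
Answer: $-40894$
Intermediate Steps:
$Q{\left(H \right)} = 0$
$s{\left(g \right)} = 0$
$a{\left(S \right)} = 3 S$ ($a{\left(S \right)} = \left(0 + 3\right) S = 3 S$)
$-40834 - a{\left(5 \left(4 + 0\right) \right)} = -40834 - 3 \cdot 5 \left(4 + 0\right) = -40834 - 3 \cdot 5 \cdot 4 = -40834 - 3 \cdot 20 = -40834 - 60 = -40894$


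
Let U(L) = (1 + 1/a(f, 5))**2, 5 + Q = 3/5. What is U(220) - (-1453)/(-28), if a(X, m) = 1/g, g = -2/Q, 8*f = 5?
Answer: -168645/3388 ≈ -49.777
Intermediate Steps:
f = 5/8 (f = (1/8)*5 = 5/8 ≈ 0.62500)
Q = -22/5 (Q = -5 + 3/5 = -22/5 ≈ -4.4000)
g = 5/11 (g = -2/(-22/5) = -2*(-5/22) = 5/11 ≈ 0.45455)
a(X, m) = 11/5 (a(X, m) = 1/(5/11) = 11/5)
U(L) = 256/121 (U(L) = (1 + 1/(11/5))**2 = (1 + 5/11)**2 = (16/11)**2 = 256/121)
U(220) - (-1453)/(-28) = 256/121 - (-1453)/(-28) = 256/121 - (-1)*(-1453)/28 = 256/121 - 1*1453/28 = 256/121 - 1453/28 = -168645/3388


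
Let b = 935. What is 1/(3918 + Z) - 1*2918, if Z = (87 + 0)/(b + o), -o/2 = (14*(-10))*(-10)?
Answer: -21321774529/7306983 ≈ -2918.0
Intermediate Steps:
o = -2800 (o = -2*14*(-10)*(-10) = -(-280)*(-10) = -2*1400 = -2800)
Z = -87/1865 (Z = (87 + 0)/(935 - 2800) = 87/(-1865) = 87*(-1/1865) = -87/1865 ≈ -0.046649)
1/(3918 + Z) - 1*2918 = 1/(3918 - 87/1865) - 1*2918 = 1/(7306983/1865) - 2918 = 1865/7306983 - 2918 = -21321774529/7306983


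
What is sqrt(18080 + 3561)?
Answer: sqrt(21641) ≈ 147.11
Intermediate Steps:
sqrt(18080 + 3561) = sqrt(21641)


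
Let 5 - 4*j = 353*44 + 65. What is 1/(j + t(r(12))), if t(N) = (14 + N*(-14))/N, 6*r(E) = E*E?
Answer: -12/46937 ≈ -0.00025566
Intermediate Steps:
r(E) = E²/6 (r(E) = (E*E)/6 = E²/6)
j = -3898 (j = 5/4 - (353*44 + 65)/4 = 5/4 - (15532 + 65)/4 = 5/4 - ¼*15597 = 5/4 - 15597/4 = -3898)
t(N) = (14 - 14*N)/N
1/(j + t(r(12))) = 1/(-3898 + (-14 + 14/(((⅙)*12²)))) = 1/(-3898 + (-14 + 14/(((⅙)*144)))) = 1/(-3898 + (-14 + 14/24)) = 1/(-3898 + (-14 + 14*(1/24))) = 1/(-3898 + (-14 + 7/12)) = 1/(-3898 - 161/12) = 1/(-46937/12) = -12/46937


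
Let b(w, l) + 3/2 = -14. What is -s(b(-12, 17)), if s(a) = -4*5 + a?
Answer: 71/2 ≈ 35.500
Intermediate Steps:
b(w, l) = -31/2 (b(w, l) = -3/2 - 14 = -31/2)
s(a) = -20 + a
-s(b(-12, 17)) = -(-20 - 31/2) = -1*(-71/2) = 71/2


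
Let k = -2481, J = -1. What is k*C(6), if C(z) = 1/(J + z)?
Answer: -2481/5 ≈ -496.20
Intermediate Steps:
C(z) = 1/(-1 + z)
k*C(6) = -2481/(-1 + 6) = -2481/5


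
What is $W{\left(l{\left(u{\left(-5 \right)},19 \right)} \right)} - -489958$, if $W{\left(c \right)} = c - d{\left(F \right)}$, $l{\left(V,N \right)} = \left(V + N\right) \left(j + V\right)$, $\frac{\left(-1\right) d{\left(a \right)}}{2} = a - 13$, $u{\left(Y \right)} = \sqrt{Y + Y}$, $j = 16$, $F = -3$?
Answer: $490220 + 35 i \sqrt{10} \approx 4.9022 \cdot 10^{5} + 110.68 i$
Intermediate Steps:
$u{\left(Y \right)} = \sqrt{2} \sqrt{Y}$ ($u{\left(Y \right)} = \sqrt{2 Y} = \sqrt{2} \sqrt{Y}$)
$d{\left(a \right)} = 26 - 2 a$ ($d{\left(a \right)} = - 2 \left(a - 13\right) = - 2 \left(-13 + a\right) = 26 - 2 a$)
$l{\left(V,N \right)} = \left(16 + V\right) \left(N + V\right)$ ($l{\left(V,N \right)} = \left(V + N\right) \left(16 + V\right) = \left(N + V\right) \left(16 + V\right) = \left(16 + V\right) \left(N + V\right)$)
$W{\left(c \right)} = -32 + c$ ($W{\left(c \right)} = c - \left(26 - -6\right) = c - \left(26 + 6\right) = c - 32 = -32 + c$)
$W{\left(l{\left(u{\left(-5 \right)},19 \right)} \right)} - -489958 = \left(-32 + \left(\left(\sqrt{2} \sqrt{-5}\right)^{2} + 16 \cdot 19 + 16 \sqrt{2} \sqrt{-5} + 19 \sqrt{2} \sqrt{-5}\right)\right) - -489958 = \left(-32 + \left(\left(\sqrt{2} i \sqrt{5}\right)^{2} + 304 + 16 \sqrt{2} i \sqrt{5} + 19 \sqrt{2} i \sqrt{5}\right)\right) + 489958 = \left(-32 + \left(\left(i \sqrt{10}\right)^{2} + 304 + 16 i \sqrt{10} + 19 i \sqrt{10}\right)\right) + 489958 = \left(-32 + \left(-10 + 304 + 16 i \sqrt{10} + 19 i \sqrt{10}\right)\right) + 489958 = \left(-32 + \left(294 + 35 i \sqrt{10}\right)\right) + 489958 = \left(262 + 35 i \sqrt{10}\right) + 489958 = 490220 + 35 i \sqrt{10}$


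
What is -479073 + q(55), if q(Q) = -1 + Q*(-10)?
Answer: -479624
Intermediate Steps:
q(Q) = -1 - 10*Q
-479073 + q(55) = -479073 + (-1 - 10*55) = -479073 + (-1 - 550) = -479073 - 551 = -479624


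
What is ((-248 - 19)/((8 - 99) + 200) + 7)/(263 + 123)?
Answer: 248/21037 ≈ 0.011789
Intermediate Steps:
((-248 - 19)/((8 - 99) + 200) + 7)/(263 + 123) = (-267/(-91 + 200) + 7)/386 = (-267/109 + 7)*(1/386) = (496/109)*(1/386) = 248/21037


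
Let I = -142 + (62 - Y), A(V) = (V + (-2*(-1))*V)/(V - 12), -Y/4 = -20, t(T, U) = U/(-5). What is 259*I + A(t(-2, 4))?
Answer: -663037/16 ≈ -41440.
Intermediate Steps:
t(T, U) = -U/5 (t(T, U) = U*(-⅕) = -U/5)
Y = 80 (Y = -4*(-20) = 80)
A(V) = 3*V/(-12 + V) (A(V) = (V + 2*V)/(-12 + V) = (3*V)/(-12 + V) = 3*V/(-12 + V))
I = -160 (I = -142 + (62 - 1*80) = -142 + (62 - 80) = -142 - 18 = -160)
259*I + A(t(-2, 4)) = 259*(-160) + 3*(-⅕*4)/(-12 - ⅕*4) = -41440 + 3*(-⅘)/(-12 - ⅘) = -41440 + 3*(-⅘)/(-64/5) = -41440 + 3*(-⅘)*(-5/64) = -41440 + 3/16 = -663037/16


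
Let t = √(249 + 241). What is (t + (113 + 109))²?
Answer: 49774 + 3108*√10 ≈ 59602.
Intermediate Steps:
t = 7*√10 (t = √490 = 7*√10 ≈ 22.136)
(t + (113 + 109))² = (7*√10 + (113 + 109))² = (7*√10 + 222)² = (222 + 7*√10)²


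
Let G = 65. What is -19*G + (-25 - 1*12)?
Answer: -1272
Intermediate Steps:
-19*G + (-25 - 1*12) = -19*65 + (-25 - 1*12) = -1235 + (-25 - 12) = -1235 - 37 = -1272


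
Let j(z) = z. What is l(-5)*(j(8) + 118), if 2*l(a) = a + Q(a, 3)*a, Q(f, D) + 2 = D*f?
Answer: 5040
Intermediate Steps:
Q(f, D) = -2 + D*f
l(a) = a/2 + a*(-2 + 3*a)/2 (l(a) = (a + (-2 + 3*a)*a)/2 = (a + a*(-2 + 3*a))/2 = a/2 + a*(-2 + 3*a)/2)
l(-5)*(j(8) + 118) = ((½)*(-5)*(-1 + 3*(-5)))*(8 + 118) = ((½)*(-5)*(-1 - 15))*126 = ((½)*(-5)*(-16))*126 = 40*126 = 5040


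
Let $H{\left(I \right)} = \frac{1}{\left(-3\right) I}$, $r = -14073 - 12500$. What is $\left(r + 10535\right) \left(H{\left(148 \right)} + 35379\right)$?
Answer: $- \frac{41988219075}{74} \approx -5.6741 \cdot 10^{8}$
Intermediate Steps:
$r = -26573$
$H{\left(I \right)} = - \frac{1}{3 I}$
$\left(r + 10535\right) \left(H{\left(148 \right)} + 35379\right) = \left(-26573 + 10535\right) \left(- \frac{1}{3 \cdot 148} + 35379\right) = - 16038 \left(\left(- \frac{1}{3}\right) \frac{1}{148} + 35379\right) = - 16038 \left(- \frac{1}{444} + 35379\right) = \left(-16038\right) \frac{15708275}{444} = - \frac{41988219075}{74}$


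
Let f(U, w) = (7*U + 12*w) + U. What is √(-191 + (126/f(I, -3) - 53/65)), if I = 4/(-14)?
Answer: I*√14801573670/8710 ≈ 13.968*I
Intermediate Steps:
I = -2/7 (I = 4*(-1/14) = -2/7 ≈ -0.28571)
f(U, w) = 8*U + 12*w
√(-191 + (126/f(I, -3) - 53/65)) = √(-191 + (126/(8*(-2/7) + 12*(-3)) - 53/65)) = √(-191 + (126/(-16/7 - 36) - 53*1/65)) = √(-191 + (126/(-268/7) - 53/65)) = √(-191 + (126*(-7/268) - 53/65)) = √(-191 + (-441/134 - 53/65)) = √(-191 - 35767/8710) = √(-1699377/8710) = I*√14801573670/8710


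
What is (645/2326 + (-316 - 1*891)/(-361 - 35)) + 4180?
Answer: 1926622091/460548 ≈ 4183.3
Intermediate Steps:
(645/2326 + (-316 - 1*891)/(-361 - 35)) + 4180 = (645*(1/2326) + (-316 - 891)/(-396)) + 4180 = (645/2326 - 1207*(-1/396)) + 4180 = (645/2326 + 1207/396) + 4180 = 1531451/460548 + 4180 = 1926622091/460548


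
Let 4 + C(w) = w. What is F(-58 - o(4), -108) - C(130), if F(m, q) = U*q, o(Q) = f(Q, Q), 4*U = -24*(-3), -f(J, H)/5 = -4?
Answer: -2070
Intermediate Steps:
f(J, H) = 20 (f(J, H) = -5*(-4) = 20)
U = 18 (U = (-24*(-3))/4 = (1/4)*72 = 18)
o(Q) = 20
C(w) = -4 + w
F(m, q) = 18*q
F(-58 - o(4), -108) - C(130) = 18*(-108) - (-4 + 130) = -1944 - 1*126 = -1944 - 126 = -2070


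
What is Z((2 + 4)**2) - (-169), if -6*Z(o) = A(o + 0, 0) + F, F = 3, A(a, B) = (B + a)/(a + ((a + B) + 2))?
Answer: 12463/74 ≈ 168.42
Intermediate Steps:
A(a, B) = (B + a)/(2 + B + 2*a) (A(a, B) = (B + a)/(a + ((B + a) + 2)) = (B + a)/(a + (2 + B + a)) = (B + a)/(2 + B + 2*a))
Z(o) = -1/2 - o/(6*(2 + 2*o)) (Z(o) = -((0 + (o + 0))/(2 + 0 + 2*(o + 0)) + 3)/6 = -((0 + o)/(2 + 0 + 2*o) + 3)/6 = -(o/(2 + 2*o) + 3)/6 = -(3 + o/(2 + 2*o))/6 = -1/2 - o/(6*(2 + 2*o)))
Z((2 + 4)**2) - (-169) = (-6 - 7*(2 + 4)**2)/(12*(1 + (2 + 4)**2)) - (-169) = (-6 - 7*6**2)/(12*(1 + 6**2)) - 1*(-169) = (-6 - 7*36)/(12*(1 + 36)) + 169 = (1/12)*(-6 - 252)/37 + 169 = (1/12)*(1/37)*(-258) + 169 = -43/74 + 169 = 12463/74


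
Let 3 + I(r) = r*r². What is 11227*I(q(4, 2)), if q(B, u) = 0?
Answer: -33681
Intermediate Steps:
I(r) = -3 + r³ (I(r) = -3 + r*r² = -3 + r³)
11227*I(q(4, 2)) = 11227*(-3 + 0³) = 11227*(-3 + 0) = 11227*(-3) = -33681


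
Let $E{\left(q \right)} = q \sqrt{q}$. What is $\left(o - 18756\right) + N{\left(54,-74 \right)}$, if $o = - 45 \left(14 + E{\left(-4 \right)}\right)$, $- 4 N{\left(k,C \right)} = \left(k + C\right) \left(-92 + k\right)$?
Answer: $-19576 + 360 i \approx -19576.0 + 360.0 i$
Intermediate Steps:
$E{\left(q \right)} = q^{\frac{3}{2}}$
$N{\left(k,C \right)} = - \frac{\left(-92 + k\right) \left(C + k\right)}{4}$ ($N{\left(k,C \right)} = - \frac{\left(k + C\right) \left(-92 + k\right)}{4} = - \frac{\left(C + k\right) \left(-92 + k\right)}{4} = - \frac{\left(-92 + k\right) \left(C + k\right)}{4}$)
$o = -630 + 360 i$ ($o = - 45 \left(14 + \left(-4\right)^{\frac{3}{2}}\right) = - 45 \left(14 - 8 i\right) = -630 + 360 i \approx -630.0 + 360.0 i$)
$\left(o - 18756\right) + N{\left(54,-74 \right)} = \left(\left(-630 + 360 i\right) - 18756\right) + \left(23 \left(-74\right) + 23 \cdot 54 - \frac{54^{2}}{4} - \left(- \frac{37}{2}\right) 54\right) = \left(-19386 + 360 i\right) + \left(-1702 + 1242 - 729 + 999\right) = \left(-19386 + 360 i\right) - 190 = -19576 + 360 i$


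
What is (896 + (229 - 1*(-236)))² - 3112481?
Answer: -1260160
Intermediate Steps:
(896 + (229 - 1*(-236)))² - 3112481 = (896 + (229 + 236))² - 3112481 = (896 + 465)² - 3112481 = 1361² - 3112481 = 1852321 - 3112481 = -1260160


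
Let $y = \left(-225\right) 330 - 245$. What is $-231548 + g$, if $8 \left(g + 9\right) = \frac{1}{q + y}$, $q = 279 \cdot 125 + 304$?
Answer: $- \frac{72831160097}{314528} \approx -2.3156 \cdot 10^{5}$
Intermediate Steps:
$q = 35179$ ($q = 34875 + 304 = 35179$)
$y = -74495$ ($y = -74250 - 245 = -74495$)
$g = - \frac{2830753}{314528}$ ($g = -9 + \frac{1}{8 \left(35179 - 74495\right)} = -9 + \frac{1}{8 \left(-39316\right)} = -9 + \frac{1}{8} \left(- \frac{1}{39316}\right) = -9 - \frac{1}{314528} = - \frac{2830753}{314528} \approx -9.0$)
$-231548 + g = -231548 - \frac{2830753}{314528} = - \frac{72831160097}{314528}$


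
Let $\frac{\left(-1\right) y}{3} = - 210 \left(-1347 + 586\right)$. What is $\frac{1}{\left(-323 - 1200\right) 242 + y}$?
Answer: $- \frac{1}{847996} \approx -1.1793 \cdot 10^{-6}$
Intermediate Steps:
$y = -479430$ ($y = - 3 \left(- 210 \left(-1347 + 586\right)\right) = - 3 \left(\left(-210\right) \left(-761\right)\right) = \left(-3\right) 159810 = -479430$)
$\frac{1}{\left(-323 - 1200\right) 242 + y} = \frac{1}{\left(-323 - 1200\right) 242 - 479430} = \frac{1}{\left(-1523\right) 242 - 479430} = \frac{1}{-368566 - 479430} = \frac{1}{-847996} = - \frac{1}{847996}$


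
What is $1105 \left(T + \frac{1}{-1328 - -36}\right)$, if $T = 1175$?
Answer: $\frac{98676435}{76} \approx 1.2984 \cdot 10^{6}$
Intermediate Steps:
$1105 \left(T + \frac{1}{-1328 - -36}\right) = 1105 \left(1175 + \frac{1}{-1328 - -36}\right) = 1105 \left(1175 + \frac{1}{-1328 + 36}\right) = 1105 \left(1175 + \frac{1}{-1292}\right) = 1105 \left(1175 - \frac{1}{1292}\right) = 1105 \cdot \frac{1518099}{1292} = \frac{98676435}{76}$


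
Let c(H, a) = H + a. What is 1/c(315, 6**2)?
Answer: 1/351 ≈ 0.0028490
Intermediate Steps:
1/c(315, 6**2) = 1/(315 + 6**2) = 1/(315 + 36) = 1/351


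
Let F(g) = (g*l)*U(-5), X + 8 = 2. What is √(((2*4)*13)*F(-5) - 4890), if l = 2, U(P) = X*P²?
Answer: 3*√16790 ≈ 388.73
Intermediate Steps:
X = -6 (X = -8 + 2 = -6)
U(P) = -6*P²
F(g) = -300*g (F(g) = (g*2)*(-6*(-5)²) = (2*g)*(-6*25) = (2*g)*(-150) = -300*g)
√(((2*4)*13)*F(-5) - 4890) = √(((2*4)*13)*(-300*(-5)) - 4890) = √((8*13)*1500 - 4890) = √(104*1500 - 4890) = √(156000 - 4890) = √151110 = 3*√16790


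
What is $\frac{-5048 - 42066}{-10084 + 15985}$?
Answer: $- \frac{47114}{5901} \approx -7.9841$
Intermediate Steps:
$\frac{-5048 - 42066}{-10084 + 15985} = - \frac{47114}{5901}$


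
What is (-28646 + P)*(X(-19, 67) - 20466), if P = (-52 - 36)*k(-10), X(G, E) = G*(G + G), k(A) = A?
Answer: 548211904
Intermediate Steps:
X(G, E) = 2*G**2 (X(G, E) = G*(2*G) = 2*G**2)
P = 880 (P = (-52 - 36)*(-10) = -88*(-10) = 880)
(-28646 + P)*(X(-19, 67) - 20466) = (-28646 + 880)*(2*(-19)**2 - 20466) = -27766*(2*361 - 20466) = -27766*(722 - 20466) = -27766*(-19744) = 548211904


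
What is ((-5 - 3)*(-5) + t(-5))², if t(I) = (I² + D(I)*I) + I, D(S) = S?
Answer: 7225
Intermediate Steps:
t(I) = I + 2*I² (t(I) = (I² + I*I) + I = (I² + I²) + I = 2*I² + I = I + 2*I²)
((-5 - 3)*(-5) + t(-5))² = ((-5 - 3)*(-5) - 5*(1 + 2*(-5)))² = (-8*(-5) - 5*(1 - 10))² = (40 - 5*(-9))² = (40 + 45)² = 85² = 7225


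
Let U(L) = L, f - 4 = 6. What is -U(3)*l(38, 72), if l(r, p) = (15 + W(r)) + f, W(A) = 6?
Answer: -93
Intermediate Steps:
f = 10 (f = 4 + 6 = 10)
l(r, p) = 31 (l(r, p) = (15 + 6) + 10 = 21 + 10 = 31)
-U(3)*l(38, 72) = -3*31 = -1*93 = -93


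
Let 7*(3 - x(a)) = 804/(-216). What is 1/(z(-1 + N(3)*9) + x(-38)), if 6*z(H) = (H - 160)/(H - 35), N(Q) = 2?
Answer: 756/3671 ≈ 0.20594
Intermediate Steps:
x(a) = 445/126 (x(a) = 3 - 804/(7*(-216)) = 3 - 804*(-1)/(7*216) = 3 - ⅐*(-67/18) = 3 + 67/126 = 445/126)
z(H) = (-160 + H)/(6*(-35 + H)) (z(H) = ((H - 160)/(H - 35))/6 = ((-160 + H)/(-35 + H))/6 = (-160 + H)/(6*(-35 + H)))
1/(z(-1 + N(3)*9) + x(-38)) = 1/((-160 + (-1 + 2*9))/(6*(-35 + (-1 + 2*9))) + 445/126) = 1/((-160 + (-1 + 18))/(6*(-35 + (-1 + 18))) + 445/126) = 1/((-160 + 17)/(6*(-35 + 17)) + 445/126) = 1/((⅙)*(-143)/(-18) + 445/126) = 1/((⅙)*(-1/18)*(-143) + 445/126) = 1/(143/108 + 445/126) = 1/(3671/756) = 756/3671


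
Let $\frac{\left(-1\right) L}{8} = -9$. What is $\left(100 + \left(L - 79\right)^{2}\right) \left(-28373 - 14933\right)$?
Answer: $-6452594$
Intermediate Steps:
$L = 72$ ($L = \left(-8\right) \left(-9\right) = 72$)
$\left(100 + \left(L - 79\right)^{2}\right) \left(-28373 - 14933\right) = \left(100 + \left(72 - 79\right)^{2}\right) \left(-28373 - 14933\right) = \left(100 + \left(-7\right)^{2}\right) \left(-43306\right) = \left(100 + 49\right) \left(-43306\right) = 149 \left(-43306\right) = -6452594$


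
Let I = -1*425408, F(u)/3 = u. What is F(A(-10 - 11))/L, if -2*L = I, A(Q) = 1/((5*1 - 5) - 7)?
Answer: -3/1488928 ≈ -2.0149e-6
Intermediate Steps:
A(Q) = -⅐ (A(Q) = 1/((5 - 5) - 7) = 1/(0 - 7) = 1/(-7) = -⅐)
F(u) = 3*u
I = -425408
L = 212704 (L = -½*(-425408) = 212704)
F(A(-10 - 11))/L = (3*(-⅐))/212704 = -3/7*1/212704 = -3/1488928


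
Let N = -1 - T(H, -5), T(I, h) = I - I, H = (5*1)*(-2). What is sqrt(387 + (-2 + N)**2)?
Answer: 6*sqrt(11) ≈ 19.900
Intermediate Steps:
H = -10 (H = 5*(-2) = -10)
T(I, h) = 0
N = -1 (N = -1 - 1*0 = -1 + 0 = -1)
sqrt(387 + (-2 + N)**2) = sqrt(387 + (-2 - 1)**2) = sqrt(387 + (-3)**2) = sqrt(387 + 9) = sqrt(396) = 6*sqrt(11)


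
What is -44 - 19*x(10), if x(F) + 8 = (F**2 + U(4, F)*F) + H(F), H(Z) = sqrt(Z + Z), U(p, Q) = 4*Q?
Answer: -9392 - 38*sqrt(5) ≈ -9477.0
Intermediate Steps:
H(Z) = sqrt(2)*sqrt(Z) (H(Z) = sqrt(2*Z) = sqrt(2)*sqrt(Z))
x(F) = -8 + 5*F**2 + sqrt(2)*sqrt(F) (x(F) = -8 + ((F**2 + (4*F)*F) + sqrt(2)*sqrt(F)) = -8 + ((F**2 + 4*F**2) + sqrt(2)*sqrt(F)) = -8 + (5*F**2 + sqrt(2)*sqrt(F)) = -8 + 5*F**2 + sqrt(2)*sqrt(F))
-44 - 19*x(10) = -44 - 19*(-8 + 5*10**2 + sqrt(2)*sqrt(10)) = -44 - 19*(-8 + 5*100 + 2*sqrt(5)) = -44 - 19*(-8 + 500 + 2*sqrt(5)) = -44 - 19*(492 + 2*sqrt(5)) = -44 + (-9348 - 38*sqrt(5)) = -9392 - 38*sqrt(5)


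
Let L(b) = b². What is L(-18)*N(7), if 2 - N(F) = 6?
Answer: -1296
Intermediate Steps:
N(F) = -4 (N(F) = 2 - 1*6 = 2 - 6 = -4)
L(-18)*N(7) = (-18)²*(-4) = 324*(-4) = -1296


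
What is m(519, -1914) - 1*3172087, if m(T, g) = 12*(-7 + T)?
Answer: -3165943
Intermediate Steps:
m(T, g) = -84 + 12*T
m(519, -1914) - 1*3172087 = (-84 + 12*519) - 1*3172087 = (-84 + 6228) - 3172087 = 6144 - 3172087 = -3165943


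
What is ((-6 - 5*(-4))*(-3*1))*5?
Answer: -210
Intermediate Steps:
((-6 - 5*(-4))*(-3*1))*5 = ((-6 - 1*(-20))*(-3))*5 = ((-6 + 20)*(-3))*5 = (14*(-3))*5 = -42*5 = -210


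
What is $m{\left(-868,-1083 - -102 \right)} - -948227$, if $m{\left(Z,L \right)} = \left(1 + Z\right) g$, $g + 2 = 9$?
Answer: $942158$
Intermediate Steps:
$g = 7$ ($g = -2 + 9 = 7$)
$m{\left(Z,L \right)} = 7 + 7 Z$ ($m{\left(Z,L \right)} = \left(1 + Z\right) 7 = 7 + 7 Z$)
$m{\left(-868,-1083 - -102 \right)} - -948227 = \left(7 + 7 \left(-868\right)\right) - -948227 = \left(7 - 6076\right) + 948227 = -6069 + 948227 = 942158$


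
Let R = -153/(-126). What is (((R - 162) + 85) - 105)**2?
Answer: 6405961/196 ≈ 32683.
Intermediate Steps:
R = 17/14 (R = -153*(-1/126) = 17/14 ≈ 1.2143)
(((R - 162) + 85) - 105)**2 = (((17/14 - 162) + 85) - 105)**2 = ((-2251/14 + 85) - 105)**2 = (-1061/14 - 105)**2 = (-2531/14)**2 = 6405961/196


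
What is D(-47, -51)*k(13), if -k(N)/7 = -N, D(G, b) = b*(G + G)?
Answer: 436254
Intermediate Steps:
D(G, b) = 2*G*b (D(G, b) = b*(2*G) = 2*G*b)
k(N) = 7*N (k(N) = -(-7)*N = 7*N)
D(-47, -51)*k(13) = (2*(-47)*(-51))*(7*13) = 4794*91 = 436254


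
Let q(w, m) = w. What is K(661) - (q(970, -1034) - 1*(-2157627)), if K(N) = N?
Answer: -2157936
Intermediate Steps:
K(661) - (q(970, -1034) - 1*(-2157627)) = 661 - (970 - 1*(-2157627)) = 661 - (970 + 2157627) = 661 - 1*2158597 = 661 - 2158597 = -2157936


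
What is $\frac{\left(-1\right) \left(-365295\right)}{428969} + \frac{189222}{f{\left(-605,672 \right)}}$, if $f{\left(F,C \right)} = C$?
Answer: $\frac{13569308393}{48044528} \approx 282.43$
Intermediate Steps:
$\frac{\left(-1\right) \left(-365295\right)}{428969} + \frac{189222}{f{\left(-605,672 \right)}} = \frac{\left(-1\right) \left(-365295\right)}{428969} + \frac{189222}{672} = 365295 \cdot \frac{1}{428969} + 189222 \cdot \frac{1}{672} = \frac{365295}{428969} + \frac{31537}{112} = \frac{13569308393}{48044528}$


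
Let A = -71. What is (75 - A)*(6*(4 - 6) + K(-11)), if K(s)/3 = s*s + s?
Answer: 46428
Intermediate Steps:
K(s) = 3*s + 3*s² (K(s) = 3*(s*s + s) = 3*(s² + s) = 3*(s + s²) = 3*s + 3*s²)
(75 - A)*(6*(4 - 6) + K(-11)) = (75 - 1*(-71))*(6*(4 - 6) + 3*(-11)*(1 - 11)) = (75 + 71)*(6*(-2) + 3*(-11)*(-10)) = 146*(-12 + 330) = 146*318 = 46428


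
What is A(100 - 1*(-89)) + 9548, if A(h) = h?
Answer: 9737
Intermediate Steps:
A(100 - 1*(-89)) + 9548 = (100 - 1*(-89)) + 9548 = (100 + 89) + 9548 = 189 + 9548 = 9737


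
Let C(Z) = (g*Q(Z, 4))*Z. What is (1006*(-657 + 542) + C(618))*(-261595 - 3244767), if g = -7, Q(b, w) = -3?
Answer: 360145453744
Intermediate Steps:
C(Z) = 21*Z (C(Z) = (-7*(-3))*Z = 21*Z)
(1006*(-657 + 542) + C(618))*(-261595 - 3244767) = (1006*(-657 + 542) + 21*618)*(-261595 - 3244767) = (1006*(-115) + 12978)*(-3506362) = (-115690 + 12978)*(-3506362) = -102712*(-3506362) = 360145453744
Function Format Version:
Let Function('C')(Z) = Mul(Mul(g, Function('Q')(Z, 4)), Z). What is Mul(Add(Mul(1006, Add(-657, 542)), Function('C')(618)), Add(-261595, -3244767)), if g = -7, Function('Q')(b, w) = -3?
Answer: 360145453744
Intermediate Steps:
Function('C')(Z) = Mul(21, Z) (Function('C')(Z) = Mul(Mul(-7, -3), Z) = Mul(21, Z))
Mul(Add(Mul(1006, Add(-657, 542)), Function('C')(618)), Add(-261595, -3244767)) = Mul(Add(Mul(1006, Add(-657, 542)), Mul(21, 618)), Add(-261595, -3244767)) = Mul(Add(Mul(1006, -115), 12978), -3506362) = Mul(Add(-115690, 12978), -3506362) = Mul(-102712, -3506362) = 360145453744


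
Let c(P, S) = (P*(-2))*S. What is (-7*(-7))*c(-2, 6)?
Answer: 1176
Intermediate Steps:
c(P, S) = -2*P*S (c(P, S) = (-2*P)*S = -2*P*S)
(-7*(-7))*c(-2, 6) = (-7*(-7))*(-2*(-2)*6) = 49*24 = 1176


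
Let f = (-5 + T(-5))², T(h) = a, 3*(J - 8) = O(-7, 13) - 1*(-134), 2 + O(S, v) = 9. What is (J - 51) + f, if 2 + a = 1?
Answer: 40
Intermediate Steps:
a = -1 (a = -2 + 1 = -1)
O(S, v) = 7 (O(S, v) = -2 + 9 = 7)
J = 55 (J = 8 + (7 - 1*(-134))/3 = 8 + (7 + 134)/3 = 8 + (⅓)*141 = 8 + 47 = 55)
T(h) = -1
f = 36 (f = (-5 - 1)² = (-6)² = 36)
(J - 51) + f = (55 - 51) + 36 = 4 + 36 = 40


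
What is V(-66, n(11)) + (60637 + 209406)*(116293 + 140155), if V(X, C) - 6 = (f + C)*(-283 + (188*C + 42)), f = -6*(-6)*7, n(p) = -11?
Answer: 69251430801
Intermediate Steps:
f = 252 (f = 36*7 = 252)
V(X, C) = 6 + (-241 + 188*C)*(252 + C) (V(X, C) = 6 + (252 + C)*(-283 + (188*C + 42)) = 6 + (252 + C)*(-283 + (42 + 188*C)) = 6 + (252 + C)*(-241 + 188*C) = 6 + (-241 + 188*C)*(252 + C))
V(-66, n(11)) + (60637 + 209406)*(116293 + 140155) = (-60726 + 188*(-11)**2 + 47135*(-11)) + (60637 + 209406)*(116293 + 140155) = (-60726 + 188*121 - 518485) + 270043*256448 = (-60726 + 22748 - 518485) + 69251987264 = -556463 + 69251987264 = 69251430801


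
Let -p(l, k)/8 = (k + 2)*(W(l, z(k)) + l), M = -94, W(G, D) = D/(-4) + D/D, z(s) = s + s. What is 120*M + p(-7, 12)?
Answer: -9936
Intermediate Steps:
z(s) = 2*s
W(G, D) = 1 - D/4 (W(G, D) = D*(-¼) + 1 = -D/4 + 1 = 1 - D/4)
p(l, k) = -8*(2 + k)*(1 + l - k/2) (p(l, k) = -8*(k + 2)*((1 - k/2) + l) = -8*(2 + k)*((1 - k/2) + l) = -8*(2 + k)*(1 + l - k/2))
120*M + p(-7, 12) = 120*(-94) + (-16 - 16*(-7) + 4*12² - 8*12*(-7)) = -11280 + (-16 + 112 + 4*144 + 672) = -11280 + (-16 + 112 + 576 + 672) = -11280 + 1344 = -9936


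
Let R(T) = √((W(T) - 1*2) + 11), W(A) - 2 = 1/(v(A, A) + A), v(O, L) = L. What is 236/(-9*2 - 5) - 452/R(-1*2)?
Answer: -236/23 - 904*√43/43 ≈ -148.12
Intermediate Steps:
W(A) = 2 + 1/(2*A) (W(A) = 2 + 1/(A + A) = 2 + 1/(2*A))
R(T) = √(11 + 1/(2*T)) (R(T) = √(((2 + 1/(2*T)) - 1*2) + 11) = √(((2 + 1/(2*T)) - 2) + 11) = √(1/(2*T) + 11) = √(11 + 1/(2*T)))
236/(-9*2 - 5) - 452/R(-1*2) = 236/(-9*2 - 5) - 452*2/√(44 + 2/((-1*2))) = 236/(-18 - 5) - 452*2/√(44 + 2/(-2)) = 236/(-23) - 452*2/√(44 + 2*(-½)) = 236*(-1/23) - 452*2/√(44 - 1) = -236/23 - 452*2*√43/43 = -236/23 - 904*√43/43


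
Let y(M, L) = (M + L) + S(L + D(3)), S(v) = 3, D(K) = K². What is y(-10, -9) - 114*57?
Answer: -6514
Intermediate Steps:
y(M, L) = 3 + L + M (y(M, L) = (M + L) + 3 = (L + M) + 3 = 3 + L + M)
y(-10, -9) - 114*57 = (3 - 9 - 10) - 114*57 = -16 - 6498 = -6514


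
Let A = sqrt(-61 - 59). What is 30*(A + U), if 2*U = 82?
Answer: 1230 + 60*I*sqrt(30) ≈ 1230.0 + 328.63*I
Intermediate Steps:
A = 2*I*sqrt(30) (A = sqrt(-120) = 2*I*sqrt(30) ≈ 10.954*I)
U = 41 (U = (1/2)*82 = 41)
30*(A + U) = 30*(2*I*sqrt(30) + 41) = 30*(41 + 2*I*sqrt(30)) = 1230 + 60*I*sqrt(30)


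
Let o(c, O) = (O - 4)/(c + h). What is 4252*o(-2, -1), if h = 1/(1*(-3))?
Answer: 63780/7 ≈ 9111.4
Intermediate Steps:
h = -1/3 (h = 1/(-3) = -1/3 ≈ -0.33333)
o(c, O) = (-4 + O)/(-1/3 + c) (o(c, O) = (O - 4)/(c - 1/3) = (-4 + O)/(-1/3 + c))
4252*o(-2, -1) = 4252*(3*(-4 - 1)/(-1 + 3*(-2))) = 4252*(3*(-5)/(-1 - 6)) = 4252*(3*(-5)/(-7)) = 4252*(3*(-1/7)*(-5)) = 4252*(15/7) = 63780/7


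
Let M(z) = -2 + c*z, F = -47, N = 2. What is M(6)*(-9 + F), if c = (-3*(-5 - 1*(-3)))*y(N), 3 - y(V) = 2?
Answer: -1904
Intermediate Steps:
y(V) = 1 (y(V) = 3 - 1*2 = 3 - 2 = 1)
c = 6 (c = -3*(-5 - 1*(-3))*1 = -3*(-5 + 3)*1 = -3*(-2)*1 = 6*1 = 6)
M(z) = -2 + 6*z
M(6)*(-9 + F) = (-2 + 6*6)*(-9 - 47) = (-2 + 36)*(-56) = 34*(-56) = -1904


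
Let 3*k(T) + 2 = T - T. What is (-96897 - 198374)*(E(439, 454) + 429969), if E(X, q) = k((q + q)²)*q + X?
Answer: -380992895636/3 ≈ -1.2700e+11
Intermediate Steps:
k(T) = -⅔ (k(T) = -⅔ + (T - T)/3 = -⅔ + (⅓)*0 = -⅔ + 0 = -⅔)
E(X, q) = X - 2*q/3 (E(X, q) = -2*q/3 + X = X - 2*q/3)
(-96897 - 198374)*(E(439, 454) + 429969) = (-96897 - 198374)*((439 - ⅔*454) + 429969) = -295271*((439 - 908/3) + 429969) = -295271*(409/3 + 429969) = -295271*1290316/3 = -380992895636/3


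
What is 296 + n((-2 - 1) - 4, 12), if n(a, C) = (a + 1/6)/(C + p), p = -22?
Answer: 17801/60 ≈ 296.68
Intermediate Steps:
n(a, C) = (⅙ + a)/(-22 + C) (n(a, C) = (a + 1/6)/(C - 22) = (a + ⅙)/(-22 + C) = (⅙ + a)/(-22 + C))
296 + n((-2 - 1) - 4, 12) = 296 + (⅙ + ((-2 - 1) - 4))/(-22 + 12) = 296 + (⅙ + (-3 - 4))/(-10) = 296 - (⅙ - 7)/10 = 296 - ⅒*(-41/6) = 296 + 41/60 = 17801/60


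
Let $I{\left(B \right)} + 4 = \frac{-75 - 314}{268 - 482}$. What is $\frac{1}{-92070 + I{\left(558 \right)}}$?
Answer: $- \frac{214}{19703447} \approx -1.0861 \cdot 10^{-5}$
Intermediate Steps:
$I{\left(B \right)} = - \frac{467}{214}$ ($I{\left(B \right)} = -4 + \frac{-75 - 314}{268 - 482} = -4 - \frac{389}{-214} = -4 - - \frac{389}{214} = -4 + \frac{389}{214} = - \frac{467}{214}$)
$\frac{1}{-92070 + I{\left(558 \right)}} = \frac{1}{-92070 - \frac{467}{214}} = \frac{1}{- \frac{19703447}{214}} = - \frac{214}{19703447}$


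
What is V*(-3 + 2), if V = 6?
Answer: -6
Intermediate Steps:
V*(-3 + 2) = 6*(-3 + 2) = 6*(-1) = -6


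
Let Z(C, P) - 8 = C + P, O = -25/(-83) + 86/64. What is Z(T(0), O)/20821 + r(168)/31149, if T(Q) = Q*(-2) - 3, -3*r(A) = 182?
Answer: -8415458729/5167672925472 ≈ -0.0016285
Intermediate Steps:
r(A) = -182/3 (r(A) = -⅓*182 = -182/3)
T(Q) = -3 - 2*Q (T(Q) = -2*Q - 3 = -3 - 2*Q)
O = 4369/2656 (O = -25*(-1/83) + 86*(1/64) = 25/83 + 43/32 = 4369/2656 ≈ 1.6450)
Z(C, P) = 8 + C + P (Z(C, P) = 8 + (C + P) = 8 + C + P)
Z(T(0), O)/20821 + r(168)/31149 = (8 + (-3 - 2*0) + 4369/2656)/20821 - 182/3/31149 = (8 + (-3 + 0) + 4369/2656)*(1/20821) - 182/3*1/31149 = (8 - 3 + 4369/2656)*(1/20821) - 182/93447 = (17649/2656)*(1/20821) - 182/93447 = 17649/55300576 - 182/93447 = -8415458729/5167672925472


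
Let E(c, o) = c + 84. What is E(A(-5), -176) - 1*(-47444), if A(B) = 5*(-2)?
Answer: 47518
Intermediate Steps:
A(B) = -10
E(c, o) = 84 + c
E(A(-5), -176) - 1*(-47444) = (84 - 10) - 1*(-47444) = 74 + 47444 = 47518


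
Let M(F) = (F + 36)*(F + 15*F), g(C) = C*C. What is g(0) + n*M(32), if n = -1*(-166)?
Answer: 5779456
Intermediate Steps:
n = 166
g(C) = C**2
M(F) = 16*F*(36 + F) (M(F) = (36 + F)*(16*F) = 16*F*(36 + F))
g(0) + n*M(32) = 0**2 + 166*(16*32*(36 + 32)) = 0 + 166*(16*32*68) = 0 + 166*34816 = 0 + 5779456 = 5779456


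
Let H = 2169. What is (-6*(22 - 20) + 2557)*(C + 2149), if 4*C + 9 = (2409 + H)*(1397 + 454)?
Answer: 21587873425/4 ≈ 5.3970e+9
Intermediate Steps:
C = 8473869/4 (C = -9/4 + ((2409 + 2169)*(1397 + 454))/4 = -9/4 + (4578*1851)/4 = -9/4 + (¼)*8473878 = -9/4 + 4236939/2 = 8473869/4 ≈ 2.1185e+6)
(-6*(22 - 20) + 2557)*(C + 2149) = (-6*(22 - 20) + 2557)*(8473869/4 + 2149) = (-6*2 + 2557)*(8482465/4) = (-12 + 2557)*(8482465/4) = 2545*(8482465/4) = 21587873425/4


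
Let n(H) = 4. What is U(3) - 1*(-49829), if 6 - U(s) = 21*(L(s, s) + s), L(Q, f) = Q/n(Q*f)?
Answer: 199025/4 ≈ 49756.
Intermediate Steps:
L(Q, f) = Q/4
U(s) = 6 - 105*s/4 (U(s) = 6 - 21*(s/4 + s) = 6 - 21*5*s/4 = 6 - 105*s/4)
U(3) - 1*(-49829) = (6 - 105/4*3) - 1*(-49829) = (6 - 315/4) + 49829 = -291/4 + 49829 = 199025/4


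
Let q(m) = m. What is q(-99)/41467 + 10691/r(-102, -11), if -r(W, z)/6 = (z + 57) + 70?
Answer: -443392601/28861032 ≈ -15.363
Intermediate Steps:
r(W, z) = -762 - 6*z (r(W, z) = -6*((z + 57) + 70) = -6*((57 + z) + 70) = -6*(127 + z) = -762 - 6*z)
q(-99)/41467 + 10691/r(-102, -11) = -99/41467 + 10691/(-762 - 6*(-11)) = -99*1/41467 + 10691/(-762 + 66) = -99/41467 + 10691/(-696) = -99/41467 + 10691*(-1/696) = -99/41467 - 10691/696 = -443392601/28861032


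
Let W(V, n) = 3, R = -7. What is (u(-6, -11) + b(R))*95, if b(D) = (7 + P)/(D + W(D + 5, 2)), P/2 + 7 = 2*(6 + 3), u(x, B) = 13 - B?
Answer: 6365/4 ≈ 1591.3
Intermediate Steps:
P = 22 (P = -14 + 2*(2*(6 + 3)) = -14 + 2*(2*9) = -14 + 2*18 = -14 + 36 = 22)
b(D) = 29/(3 + D) (b(D) = (7 + 22)/(D + 3) = 29/(3 + D))
(u(-6, -11) + b(R))*95 = ((13 - 1*(-11)) + 29/(3 - 7))*95 = ((13 + 11) + 29/(-4))*95 = (24 + 29*(-¼))*95 = (24 - 29/4)*95 = (67/4)*95 = 6365/4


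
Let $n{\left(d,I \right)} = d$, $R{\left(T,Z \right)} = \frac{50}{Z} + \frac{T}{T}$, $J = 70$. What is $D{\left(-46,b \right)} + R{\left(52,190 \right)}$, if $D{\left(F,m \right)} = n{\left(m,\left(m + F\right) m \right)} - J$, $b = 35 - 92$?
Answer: $- \frac{2389}{19} \approx -125.74$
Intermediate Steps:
$R{\left(T,Z \right)} = 1 + \frac{50}{Z}$ ($R{\left(T,Z \right)} = \frac{50}{Z} + 1 = 1 + \frac{50}{Z}$)
$b = -57$
$D{\left(F,m \right)} = -70 + m$ ($D{\left(F,m \right)} = m - 70 = -70 + m$)
$D{\left(-46,b \right)} + R{\left(52,190 \right)} = \left(-70 - 57\right) + \frac{50 + 190}{190} = -127 + \frac{1}{190} \cdot 240 = -127 + \frac{24}{19} = - \frac{2389}{19}$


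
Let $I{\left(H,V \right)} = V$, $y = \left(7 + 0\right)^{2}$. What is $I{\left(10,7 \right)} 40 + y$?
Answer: $329$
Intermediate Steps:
$y = 49$ ($y = 7^{2} = 49$)
$I{\left(10,7 \right)} 40 + y = 7 \cdot 40 + 49 = 280 + 49 = 329$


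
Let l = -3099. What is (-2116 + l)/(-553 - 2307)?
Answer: 1043/572 ≈ 1.8234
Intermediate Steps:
(-2116 + l)/(-553 - 2307) = (-2116 - 3099)/(-553 - 2307) = -5215/(-2860) = -5215*(-1/2860) = 1043/572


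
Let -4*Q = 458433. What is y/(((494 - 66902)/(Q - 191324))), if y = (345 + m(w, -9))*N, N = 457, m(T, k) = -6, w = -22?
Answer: 63194589289/88544 ≈ 7.1371e+5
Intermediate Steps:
Q = -458433/4 (Q = -1/4*458433 = -458433/4 ≈ -1.1461e+5)
y = 154923 (y = (345 - 6)*457 = 339*457 = 154923)
y/(((494 - 66902)/(Q - 191324))) = 154923/(((494 - 66902)/(-458433/4 - 191324))) = 154923/((-66408/(-1223729/4))) = 154923/((-66408*(-4/1223729))) = 154923/(265632/1223729) = 154923*(1223729/265632) = 63194589289/88544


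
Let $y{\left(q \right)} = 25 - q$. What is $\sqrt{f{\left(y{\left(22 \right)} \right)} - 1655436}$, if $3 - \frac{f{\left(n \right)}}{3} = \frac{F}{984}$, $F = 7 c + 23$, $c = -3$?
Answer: $\frac{i \sqrt{11131091189}}{82} \approx 1286.6 i$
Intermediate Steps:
$F = 2$ ($F = 7 \left(-3\right) + 23 = -21 + 23 = 2$)
$f{\left(n \right)} = \frac{1475}{164}$ ($f{\left(n \right)} = 9 - 3 \cdot \frac{2}{984} = 9 - 3 \cdot 2 \cdot \frac{1}{984} = 9 - \frac{1}{164} = \frac{1475}{164}$)
$\sqrt{f{\left(y{\left(22 \right)} \right)} - 1655436} = \sqrt{\frac{1475}{164} - 1655436} = \sqrt{- \frac{271490029}{164}} = \frac{i \sqrt{11131091189}}{82}$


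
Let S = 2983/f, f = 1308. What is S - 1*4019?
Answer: -5253869/1308 ≈ -4016.7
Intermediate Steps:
S = 2983/1308 ≈ 2.2806
S - 1*4019 = 2983/1308 - 1*4019 = 2983/1308 - 4019 = -5253869/1308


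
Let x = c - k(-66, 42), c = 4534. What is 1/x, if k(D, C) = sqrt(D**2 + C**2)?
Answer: 2267/10275518 + 3*sqrt(170)/10275518 ≈ 0.00022443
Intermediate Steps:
k(D, C) = sqrt(C**2 + D**2)
x = 4534 - 6*sqrt(170) (x = 4534 - sqrt(42**2 + (-66)**2) = 4534 - sqrt(1764 + 4356) = 4534 - sqrt(6120) = 4534 - 6*sqrt(170) ≈ 4455.8)
1/x = 1/(4534 - 6*sqrt(170))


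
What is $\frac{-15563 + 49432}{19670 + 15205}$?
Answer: $\frac{33869}{34875} \approx 0.97115$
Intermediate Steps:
$\frac{-15563 + 49432}{19670 + 15205} = \frac{33869}{34875}$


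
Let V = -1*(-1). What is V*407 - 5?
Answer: 402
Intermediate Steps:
V = 1
V*407 - 5 = 1*407 - 5 = 407 - 5 = 402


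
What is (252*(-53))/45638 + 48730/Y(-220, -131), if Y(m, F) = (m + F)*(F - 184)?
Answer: 74723360/504596547 ≈ 0.14809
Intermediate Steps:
Y(m, F) = (-184 + F)*(F + m) (Y(m, F) = (F + m)*(-184 + F) = (-184 + F)*(F + m))
(252*(-53))/45638 + 48730/Y(-220, -131) = (252*(-53))/45638 + 48730/((-131)² - 184*(-131) - 184*(-220) - 131*(-220)) = -13356*1/45638 + 48730/(17161 + 24104 + 40480 + 28820) = -6678/22819 + 48730/110565 = -6678/22819 + 48730*(1/110565) = -6678/22819 + 9746/22113 = 74723360/504596547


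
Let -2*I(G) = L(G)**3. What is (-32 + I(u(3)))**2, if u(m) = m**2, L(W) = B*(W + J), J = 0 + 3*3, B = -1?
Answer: 8317456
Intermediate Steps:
J = 9 (J = 0 + 9 = 9)
L(W) = -9 - W (L(W) = -(W + 9) = -(9 + W) = -9 - W)
I(G) = -(-9 - G)**3/2
(-32 + I(u(3)))**2 = (-32 + (9 + 3**2)**3/2)**2 = (-32 + (9 + 9)**3/2)**2 = (-32 + (1/2)*18**3)**2 = (-32 + (1/2)*5832)**2 = (-32 + 2916)**2 = 2884**2 = 8317456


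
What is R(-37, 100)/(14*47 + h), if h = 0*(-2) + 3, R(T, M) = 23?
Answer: 23/661 ≈ 0.034796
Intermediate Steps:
h = 3 (h = 0 + 3 = 3)
R(-37, 100)/(14*47 + h) = 23/(14*47 + 3) = 23/(658 + 3) = 23/661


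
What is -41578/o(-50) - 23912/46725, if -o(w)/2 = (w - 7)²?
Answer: 42555997/7229025 ≈ 5.8868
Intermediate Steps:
o(w) = -2*(-7 + w)² (o(w) = -2*(w - 7)² = -2*(-7 + w)²)
-41578/o(-50) - 23912/46725 = -41578*(-1/(2*(-7 - 50)²)) - 23912/46725 = -41578/((-2*(-57)²)) - 23912*1/46725 = -41578/((-2*3249)) - 3416/6675 = -41578/(-6498) - 3416/6675 = -41578*(-1/6498) - 3416/6675 = 20789/3249 - 3416/6675 = 42555997/7229025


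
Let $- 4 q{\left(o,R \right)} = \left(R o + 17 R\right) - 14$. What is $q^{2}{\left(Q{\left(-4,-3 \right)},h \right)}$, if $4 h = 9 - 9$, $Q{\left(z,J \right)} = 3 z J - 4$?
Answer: $\frac{49}{4} \approx 12.25$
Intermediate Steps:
$Q{\left(z,J \right)} = -4 + 3 J z$ ($Q{\left(z,J \right)} = 3 J z - 4 = -4 + 3 J z$)
$h = 0$ ($h = \frac{9 - 9}{4} = \frac{1}{4} \cdot 0 = 0$)
$q{\left(o,R \right)} = \frac{7}{2} - \frac{17 R}{4} - \frac{R o}{4}$ ($q{\left(o,R \right)} = - \frac{\left(R o + 17 R\right) - 14}{4} = - \frac{\left(17 R + R o\right) - 14}{4} = - \frac{-14 + 17 R + R o}{4} = \frac{7}{2} - \frac{17 R}{4} - \frac{R o}{4}$)
$q^{2}{\left(Q{\left(-4,-3 \right)},h \right)} = \left(\frac{7}{2} - 0 - 0 \left(-4 + 3 \left(-3\right) \left(-4\right)\right)\right)^{2} = \left(\frac{7}{2} + 0 - 0 \left(-4 + 36\right)\right)^{2} = \left(\frac{7}{2} + 0 - 0 \cdot 32\right)^{2} = \left(\frac{7}{2} + 0 + 0\right)^{2} = \left(\frac{7}{2}\right)^{2} = \frac{49}{4}$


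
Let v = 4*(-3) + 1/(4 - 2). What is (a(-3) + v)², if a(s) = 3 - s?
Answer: 121/4 ≈ 30.250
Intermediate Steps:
v = -23/2 (v = -12 + 1/2 = -12 + ½ = -23/2 ≈ -11.500)
(a(-3) + v)² = ((3 - 1*(-3)) - 23/2)² = ((3 + 3) - 23/2)² = (6 - 23/2)² = (-11/2)² = 121/4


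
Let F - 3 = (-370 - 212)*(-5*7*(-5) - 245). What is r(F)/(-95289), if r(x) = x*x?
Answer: -553330683/31763 ≈ -17421.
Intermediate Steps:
F = 40743 (F = 3 + (-370 - 212)*(-5*7*(-5) - 245) = 3 - 582*(-35*(-5) - 245) = 3 - 582*(175 - 245) = 3 - 582*(-70) = 3 + 40740 = 40743)
r(x) = x²
r(F)/(-95289) = 40743²/(-95289) = 1659992049*(-1/95289) = -553330683/31763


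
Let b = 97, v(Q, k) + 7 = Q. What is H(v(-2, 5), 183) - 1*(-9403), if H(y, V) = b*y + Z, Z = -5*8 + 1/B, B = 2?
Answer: 16981/2 ≈ 8490.5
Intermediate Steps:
v(Q, k) = -7 + Q
Z = -79/2 (Z = -5*8 + 1/2 = -40 + ½ = -79/2 ≈ -39.500)
H(y, V) = -79/2 + 97*y (H(y, V) = 97*y - 79/2 = -79/2 + 97*y)
H(v(-2, 5), 183) - 1*(-9403) = (-79/2 + 97*(-7 - 2)) - 1*(-9403) = (-79/2 + 97*(-9)) + 9403 = (-79/2 - 873) + 9403 = -1825/2 + 9403 = 16981/2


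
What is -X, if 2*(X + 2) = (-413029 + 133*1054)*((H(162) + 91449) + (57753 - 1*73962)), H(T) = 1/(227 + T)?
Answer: 7985784495323/778 ≈ 1.0265e+10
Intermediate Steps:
X = -7985784495323/778 (X = -2 + ((-413029 + 133*1054)*((1/(227 + 162) + 91449) + (57753 - 1*73962)))/2 = -2 + ((-413029 + 140182)*((1/389 + 91449) + (57753 - 73962)))/2 = -2 + (-272847*((1/389 + 91449) - 16209))/2 = -2 + (-272847*(35573662/389 - 16209))/2 = -2 + (-272847*29268361/389)/2 = -2 + (1/2)*(-7985784493767/389) = -2 - 7985784493767/778 = -7985784495323/778 ≈ -1.0265e+10)
-X = -1*(-7985784495323/778) = 7985784495323/778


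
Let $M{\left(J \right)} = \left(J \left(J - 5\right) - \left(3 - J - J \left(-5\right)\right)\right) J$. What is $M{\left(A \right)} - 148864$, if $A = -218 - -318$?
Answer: $760836$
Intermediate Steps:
$A = 100$ ($A = -218 + 318 = 100$)
$M{\left(J \right)} = J \left(-3 - 4 J + J \left(-5 + J\right)\right)$ ($M{\left(J \right)} = \left(J \left(-5 + J\right) + \left(\left(J - 5 J\right) - 3\right)\right) J = \left(J \left(-5 + J\right) - \left(3 + 4 J\right)\right) J = \left(-3 - 4 J + J \left(-5 + J\right)\right) J = J \left(-3 - 4 J + J \left(-5 + J\right)\right)$)
$M{\left(A \right)} - 148864 = 100 \left(-3 + 100^{2} - 900\right) - 148864 = 100 \left(-3 + 10000 - 900\right) - 148864 = 100 \cdot 9097 - 148864 = 909700 - 148864 = 760836$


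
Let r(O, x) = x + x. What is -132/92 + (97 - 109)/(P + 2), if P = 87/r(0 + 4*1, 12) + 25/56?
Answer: -6669/1955 ≈ -3.4113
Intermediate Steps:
r(O, x) = 2*x
P = 57/14 (P = 87/((2*12)) + 25/56 = 87/24 + 25*(1/56) = 87*(1/24) + 25/56 = 29/8 + 25/56 = 57/14 ≈ 4.0714)
-132/92 + (97 - 109)/(P + 2) = -132/92 + (97 - 109)/(57/14 + 2) = -132*1/92 - 12/85/14 = -33/23 - 12*14/85 = -33/23 - 168/85 = -6669/1955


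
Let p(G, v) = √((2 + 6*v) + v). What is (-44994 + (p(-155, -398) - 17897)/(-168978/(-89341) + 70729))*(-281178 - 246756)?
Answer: 150105504730259794650/6319168567 - 188664605976*I*√174/6319168567 ≈ 2.3754e+10 - 393.83*I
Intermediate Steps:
p(G, v) = √(2 + 7*v)
(-44994 + (p(-155, -398) - 17897)/(-168978/(-89341) + 70729))*(-281178 - 246756) = (-44994 + (√(2 + 7*(-398)) - 17897)/(-168978/(-89341) + 70729))*(-281178 - 246756) = (-44994 + (√(2 - 2786) - 17897)/(-168978*(-1/89341) + 70729))*(-527934) = (-44994 + (√(-2784) - 17897)/(168978/89341 + 70729))*(-527934) = (-44994 + (4*I*√174 - 17897)/(6319168567/89341))*(-527934) = (-44994 + (-17897 + 4*I*√174)*(89341/6319168567))*(-527934) = (-44994 + (-1598935877/6319168567 + 357364*I*√174/6319168567))*(-527934) = (-284326269439475/6319168567 + 357364*I*√174/6319168567)*(-527934) = 150105504730259794650/6319168567 - 188664605976*I*√174/6319168567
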